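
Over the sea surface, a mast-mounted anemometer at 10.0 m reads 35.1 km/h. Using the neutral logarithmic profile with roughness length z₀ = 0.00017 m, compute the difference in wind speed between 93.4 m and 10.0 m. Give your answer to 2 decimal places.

Log law: V₂ = V₁ · ln(z₂/z₀)/ln(z₁/z₀) = 35.1 × 13.2166/10.9823 = 42.2410 km/h
ΔV = 42.2410 − 35.1 = 7.1410 km/h

7.14 km/h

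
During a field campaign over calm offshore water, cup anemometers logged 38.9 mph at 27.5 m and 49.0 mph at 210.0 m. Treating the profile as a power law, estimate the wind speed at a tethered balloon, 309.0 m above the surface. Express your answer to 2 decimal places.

First find α: α = ln(V₂/V₁)/ln(z₂/z₁) = ln(49.0/38.9)/ln(210.0/27.5) = 0.23083/2.03292 = 0.1135
Extrapolate from 210.0 m to 309.0 m: V₃ = 49.0 × (309.0/210.0)^0.1135 = 49.0 × 1.0448 = 51.1967 mph

51.20 mph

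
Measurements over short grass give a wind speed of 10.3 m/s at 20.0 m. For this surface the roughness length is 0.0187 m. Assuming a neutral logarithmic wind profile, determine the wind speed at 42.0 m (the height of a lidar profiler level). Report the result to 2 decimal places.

11.40 m/s

Log law: V(z) ∝ ln(z/z₀), so V₂/V₁ = ln(z₂/z₀) / ln(z₁/z₀).
ln(42.0/0.0187) = 7.7169, ln(20.0/0.0187) = 6.9750
V₂ = 10.3 × 7.7169/6.9750 = 10.3 × 1.1064 = 11.3956 m/s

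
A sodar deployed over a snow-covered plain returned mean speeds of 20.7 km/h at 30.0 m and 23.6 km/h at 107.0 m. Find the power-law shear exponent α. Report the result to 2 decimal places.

α ≈ 0.10

Power law: V₂/V₁ = (z₂/z₁)^α ⇒ α = ln(V₂/V₁) / ln(z₂/z₁)
α = ln(23.6/20.7) / ln(107.0/30.0) = ln(1.1401) / ln(3.5667)
  = 0.13111 / 1.27163 = 0.10311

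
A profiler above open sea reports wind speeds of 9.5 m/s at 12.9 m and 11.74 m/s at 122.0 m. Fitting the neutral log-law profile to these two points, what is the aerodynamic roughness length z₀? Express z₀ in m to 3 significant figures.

Log law: V(z) ∝ ln(z/z₀). With r = V₁/V₂ = 9.5/11.74 = 0.80920,
r · ln(z₂/z₀) = ln(z₁/z₀) ⇒ ln z₀ = (ln z₁ − r·ln z₂)/(1 − r)
ln z₀ = (2.55723 − 0.80920×4.80402) / 0.19080 = -6.9716
z₀ = exp(-6.9716) = 0.0009382 m

z₀ ≈ 0.000938 m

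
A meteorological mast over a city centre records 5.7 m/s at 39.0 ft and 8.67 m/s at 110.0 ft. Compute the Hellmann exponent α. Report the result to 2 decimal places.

Power law: V₂/V₁ = (z₂/z₁)^α ⇒ α = ln(V₂/V₁) / ln(z₂/z₁)
α = ln(8.67/5.7) / ln(110.0/39.0) = ln(1.5211) / ln(2.8205)
  = 0.41940 / 1.03692 = 0.40447

α ≈ 0.40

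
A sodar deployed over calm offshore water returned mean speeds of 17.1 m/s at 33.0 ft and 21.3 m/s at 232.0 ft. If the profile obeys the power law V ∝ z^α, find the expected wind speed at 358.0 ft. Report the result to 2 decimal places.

22.37 m/s

First find α: α = ln(V₂/V₁)/ln(z₂/z₁) = ln(21.3/17.1)/ln(232.0/33.0) = 0.21963/1.95023 = 0.1126
Extrapolate from 232.0 ft to 358.0 ft: V₃ = 21.3 × (358.0/232.0)^0.1126 = 21.3 × 1.0501 = 22.3664 m/s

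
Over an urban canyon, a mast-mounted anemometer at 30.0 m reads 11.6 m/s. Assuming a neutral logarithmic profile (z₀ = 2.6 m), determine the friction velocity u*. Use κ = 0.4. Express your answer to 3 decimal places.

Log law: V(z) = (u*/κ) · ln(z/z₀) ⇒ u* = κ · V / ln(z/z₀)
u* = 0.4 × 11.6 / ln(30.0/2.6) = 0.4 × 11.6 / 2.4457
   = 4.6400 / 2.4457 = 1.8972 m/s

u* ≈ 1.897 m/s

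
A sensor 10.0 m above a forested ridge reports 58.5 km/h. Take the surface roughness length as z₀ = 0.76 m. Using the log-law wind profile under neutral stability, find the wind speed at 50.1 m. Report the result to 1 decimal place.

Log law: V(z) ∝ ln(z/z₀), so V₂/V₁ = ln(z₂/z₀) / ln(z₁/z₀).
ln(50.1/0.76) = 4.1885, ln(10.0/0.76) = 2.5770
V₂ = 58.5 × 4.1885/2.5770 = 58.5 × 1.6253 = 95.0806 km/h

95.1 km/h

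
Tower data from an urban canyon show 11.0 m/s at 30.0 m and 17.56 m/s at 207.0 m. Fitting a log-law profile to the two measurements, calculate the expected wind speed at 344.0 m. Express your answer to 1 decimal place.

19.3 m/s

Log law: V ∝ ln(z/z₀). From the pair, with r = V₁/V₂ = 0.62642,
ln z₀ = (ln z₁ − r·ln z₂)/(1 − r) = (3.4012 − 0.62642×5.3327)/0.37358 = 0.1624 → z₀ = 1.176 m
V₃ = V₁ · ln(z₃/z₀)/ln(z₁/z₀) = 11.0 × 5.6783/3.2388 = 19.2851 m/s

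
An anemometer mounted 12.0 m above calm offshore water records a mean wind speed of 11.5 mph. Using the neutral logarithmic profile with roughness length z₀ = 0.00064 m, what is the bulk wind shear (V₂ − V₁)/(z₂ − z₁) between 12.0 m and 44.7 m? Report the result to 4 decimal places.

Log law: V₂ = V₁ · ln(z₂/z₀)/ln(z₁/z₀) = 11.5 × 11.1540/9.8389 = 13.0371 mph
ΔV/Δz = (13.0371 − 11.5)/(44.7 − 12.0) = 1.5371/32.7000 = 0.04701 mph/m

0.0470 mph/m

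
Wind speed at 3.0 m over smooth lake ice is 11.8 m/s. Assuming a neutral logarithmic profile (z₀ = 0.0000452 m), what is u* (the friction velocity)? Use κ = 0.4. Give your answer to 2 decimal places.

Log law: V(z) = (u*/κ) · ln(z/z₀) ⇒ u* = κ · V / ln(z/z₀)
u* = 0.4 × 11.8 / ln(3.0/0.0000452) = 0.4 × 11.8 / 11.1030
   = 4.7200 / 11.1030 = 0.4251 m/s

u* ≈ 0.43 m/s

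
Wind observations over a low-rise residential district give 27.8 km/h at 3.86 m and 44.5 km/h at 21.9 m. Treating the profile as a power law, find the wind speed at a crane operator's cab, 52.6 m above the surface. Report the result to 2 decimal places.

56.43 km/h

First find α: α = ln(V₂/V₁)/ln(z₂/z₁) = ln(44.5/27.8)/ln(21.9/3.86) = 0.47045/1.73582 = 0.2710
Extrapolate from 21.9 m to 52.6 m: V₃ = 44.5 × (52.6/21.9)^0.2710 = 44.5 × 1.2681 = 56.4283 km/h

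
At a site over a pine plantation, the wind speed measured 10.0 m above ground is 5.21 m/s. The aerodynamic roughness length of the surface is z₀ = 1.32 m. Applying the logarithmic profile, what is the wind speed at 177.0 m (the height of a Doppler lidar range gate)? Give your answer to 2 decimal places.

12.60 m/s

Log law: V(z) ∝ ln(z/z₀), so V₂/V₁ = ln(z₂/z₀) / ln(z₁/z₀).
ln(177.0/1.32) = 4.8985, ln(10.0/1.32) = 2.0250
V₂ = 5.21 × 4.8985/2.0250 = 5.21 × 2.4191 = 12.6034 m/s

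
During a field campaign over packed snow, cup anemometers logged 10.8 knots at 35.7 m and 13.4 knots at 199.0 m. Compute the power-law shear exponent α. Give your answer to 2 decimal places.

α ≈ 0.13

Power law: V₂/V₁ = (z₂/z₁)^α ⇒ α = ln(V₂/V₁) / ln(z₂/z₁)
α = ln(13.4/10.8) / ln(199.0/35.7) = ln(1.2407) / ln(5.5742)
  = 0.21571 / 1.71815 = 0.12555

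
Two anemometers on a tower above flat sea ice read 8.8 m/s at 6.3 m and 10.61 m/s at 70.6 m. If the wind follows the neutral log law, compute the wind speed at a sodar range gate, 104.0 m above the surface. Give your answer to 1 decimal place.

Log law: V ∝ ln(z/z₀). From the pair, with r = V₁/V₂ = 0.82941,
ln z₀ = (ln z₁ − r·ln z₂)/(1 − r) = (1.8405 − 0.82941×4.2570)/0.17059 = -9.9081 → z₀ = 0.00004977 m
V₃ = V₁ · ln(z₃/z₀)/ln(z₁/z₀) = 8.8 × 14.5525/11.7486 = 10.9001 m/s

10.9 m/s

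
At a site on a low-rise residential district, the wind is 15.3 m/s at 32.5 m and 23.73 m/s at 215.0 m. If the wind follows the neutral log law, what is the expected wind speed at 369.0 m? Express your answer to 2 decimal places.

26.14 m/s

Log law: V ∝ ln(z/z₀). From the pair, with r = V₁/V₂ = 0.64475,
ln z₀ = (ln z₁ − r·ln z₂)/(1 − r) = (3.4812 − 0.64475×5.3706)/0.35525 = 0.0521 → z₀ = 1.053 m
V₃ = V₁ · ln(z₃/z₀)/ln(z₁/z₀) = 15.3 × 5.8587/3.4292 = 26.1400 m/s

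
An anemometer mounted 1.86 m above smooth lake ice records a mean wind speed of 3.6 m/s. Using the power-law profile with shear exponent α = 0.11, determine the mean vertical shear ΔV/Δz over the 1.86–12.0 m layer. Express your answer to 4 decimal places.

0.0808 m/s/m

Power law: V₂ = V₁ · (z₂/z₁)^α = 3.6 × (6.4516)^0.11 = 4.4194 m/s
ΔV/Δz = (4.4194 − 3.6)/(12.0 − 1.86) = 0.8194/10.1400 = 0.08081 m/s/m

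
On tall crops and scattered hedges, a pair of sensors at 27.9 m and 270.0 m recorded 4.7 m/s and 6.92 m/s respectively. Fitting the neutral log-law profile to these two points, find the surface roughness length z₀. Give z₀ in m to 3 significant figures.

z₀ ≈ 0.228 m

Log law: V(z) ∝ ln(z/z₀). With r = V₁/V₂ = 4.7/6.92 = 0.67919,
r · ln(z₂/z₀) = ln(z₁/z₀) ⇒ ln z₀ = (ln z₁ − r·ln z₂)/(1 − r)
ln z₀ = (3.32863 − 0.67919×5.59842) / 0.32081 = -1.4768
z₀ = exp(-1.4768) = 0.2284 m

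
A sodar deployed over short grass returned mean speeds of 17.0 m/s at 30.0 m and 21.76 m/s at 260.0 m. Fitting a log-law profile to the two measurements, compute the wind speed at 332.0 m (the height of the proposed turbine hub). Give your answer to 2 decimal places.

Log law: V ∝ ln(z/z₀). From the pair, with r = V₁/V₂ = 0.78125,
ln z₀ = (ln z₁ − r·ln z₂)/(1 − r) = (3.4012 − 0.78125×5.5607)/0.21875 = -4.3112 → z₀ = 0.01342 m
V₃ = V₁ · ln(z₃/z₀)/ln(z₁/z₀) = 17.0 × 10.1164/7.7124 = 22.2988 m/s

22.30 m/s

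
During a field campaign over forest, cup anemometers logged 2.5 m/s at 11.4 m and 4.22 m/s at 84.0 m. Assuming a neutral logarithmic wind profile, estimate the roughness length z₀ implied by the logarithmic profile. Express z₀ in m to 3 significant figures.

z₀ ≈ 0.625 m

Log law: V(z) ∝ ln(z/z₀). With r = V₁/V₂ = 2.5/4.22 = 0.59242,
r · ln(z₂/z₀) = ln(z₁/z₀) ⇒ ln z₀ = (ln z₁ − r·ln z₂)/(1 − r)
ln z₀ = (2.43361 − 0.59242×4.43082) / 0.40758 = -0.4693
z₀ = exp(-0.4693) = 0.6254 m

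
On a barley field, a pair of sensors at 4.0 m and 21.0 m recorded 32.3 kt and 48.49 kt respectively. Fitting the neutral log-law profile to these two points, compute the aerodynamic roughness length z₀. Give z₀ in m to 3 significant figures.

Log law: V(z) ∝ ln(z/z₀). With r = V₁/V₂ = 32.3/48.49 = 0.66612,
r · ln(z₂/z₀) = ln(z₁/z₀) ⇒ ln z₀ = (ln z₁ − r·ln z₂)/(1 − r)
ln z₀ = (1.38629 − 0.66612×3.04452) / 0.33388 = -1.9220
z₀ = exp(-1.9220) = 0.1463 m

z₀ ≈ 0.146 m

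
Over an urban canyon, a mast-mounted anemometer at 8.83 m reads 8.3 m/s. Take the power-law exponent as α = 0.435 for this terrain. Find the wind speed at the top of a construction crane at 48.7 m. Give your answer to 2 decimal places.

Power-law profile: V₂ = V₁ · (z₂/z₁)^α
V₂ = 8.3 × (48.7/8.83)^0.435 = 8.3 × (5.5153)^0.435
    = 8.3 × 2.1018 = 17.4446 m/s

17.44 m/s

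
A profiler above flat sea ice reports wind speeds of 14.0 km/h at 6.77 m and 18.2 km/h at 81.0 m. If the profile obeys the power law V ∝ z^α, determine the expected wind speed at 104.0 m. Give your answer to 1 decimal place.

18.7 km/h

First find α: α = ln(V₂/V₁)/ln(z₂/z₁) = ln(18.2/14.0)/ln(81.0/6.77) = 0.26236/2.48195 = 0.1057
Extrapolate from 81.0 m to 104.0 m: V₃ = 18.2 × (104.0/81.0)^0.1057 = 18.2 × 1.0268 = 18.6873 km/h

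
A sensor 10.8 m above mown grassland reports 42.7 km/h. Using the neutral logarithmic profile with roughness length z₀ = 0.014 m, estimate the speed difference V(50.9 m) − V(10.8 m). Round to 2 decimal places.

9.96 km/h

Log law: V₂ = V₁ · ln(z₂/z₀)/ln(z₁/z₀) = 42.7 × 8.1986/6.6482 = 52.6573 km/h
ΔV = 52.6573 − 42.7 = 9.9573 km/h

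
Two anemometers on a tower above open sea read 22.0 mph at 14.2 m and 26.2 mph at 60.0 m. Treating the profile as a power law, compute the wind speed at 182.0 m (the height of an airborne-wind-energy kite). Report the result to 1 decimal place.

30.0 mph

First find α: α = ln(V₂/V₁)/ln(z₂/z₁) = ln(26.2/22.0)/ln(60.0/14.2) = 0.17472/1.44110 = 0.1212
Extrapolate from 60.0 m to 182.0 m: V₃ = 26.2 × (182.0/60.0)^0.1212 = 26.2 × 1.1440 = 29.9729 mph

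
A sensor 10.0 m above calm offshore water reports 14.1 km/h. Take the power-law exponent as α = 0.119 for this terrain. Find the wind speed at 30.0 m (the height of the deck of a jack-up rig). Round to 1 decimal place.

16.1 km/h

Power-law profile: V₂ = V₁ · (z₂/z₁)^α
V₂ = 14.1 × (30.0/10.0)^0.119 = 14.1 × (3.0000)^0.119
    = 14.1 × 1.1397 = 16.0693 km/h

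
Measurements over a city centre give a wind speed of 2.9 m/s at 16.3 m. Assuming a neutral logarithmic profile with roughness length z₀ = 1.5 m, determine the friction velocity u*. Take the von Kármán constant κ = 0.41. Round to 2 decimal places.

Log law: V(z) = (u*/κ) · ln(z/z₀) ⇒ u* = κ · V / ln(z/z₀)
u* = 0.41 × 2.9 / ln(16.3/1.5) = 0.41 × 2.9 / 2.3857
   = 1.1890 / 2.3857 = 0.4984 m/s

u* ≈ 0.50 m/s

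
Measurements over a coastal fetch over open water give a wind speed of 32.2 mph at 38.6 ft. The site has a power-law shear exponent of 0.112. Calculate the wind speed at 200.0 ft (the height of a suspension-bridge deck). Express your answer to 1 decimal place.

Power-law profile: V₂ = V₁ · (z₂/z₁)^α
V₂ = 32.2 × (200.0/38.6)^0.112 = 32.2 × (5.1813)^0.112
    = 32.2 × 1.2023 = 38.7145 mph

38.7 mph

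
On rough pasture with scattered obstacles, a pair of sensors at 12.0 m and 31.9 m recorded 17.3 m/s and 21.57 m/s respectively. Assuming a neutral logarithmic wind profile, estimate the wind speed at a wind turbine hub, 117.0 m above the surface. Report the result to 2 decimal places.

Log law: V ∝ ln(z/z₀). From the pair, with r = V₁/V₂ = 0.80204,
ln z₀ = (ln z₁ − r·ln z₂)/(1 − r) = (2.4849 − 0.80204×3.4626)/0.19796 = -1.4763 → z₀ = 0.2285 m
V₃ = V₁ · ln(z₃/z₀)/ln(z₁/z₀) = 17.3 × 6.2384/3.9612 = 27.2457 m/s

27.25 m/s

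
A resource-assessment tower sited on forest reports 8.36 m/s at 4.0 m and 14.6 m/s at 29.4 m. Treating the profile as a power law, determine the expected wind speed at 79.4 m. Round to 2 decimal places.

19.27 m/s

First find α: α = ln(V₂/V₁)/ln(z₂/z₁) = ln(14.6/8.36)/ln(29.4/4.0) = 0.55756/1.99470 = 0.2795
Extrapolate from 29.4 m to 79.4 m: V₃ = 14.6 × (79.4/29.4)^0.2795 = 14.6 × 1.3201 = 19.2734 m/s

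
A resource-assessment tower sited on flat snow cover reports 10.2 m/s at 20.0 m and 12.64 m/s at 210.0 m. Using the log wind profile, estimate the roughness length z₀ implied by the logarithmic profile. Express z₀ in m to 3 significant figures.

z₀ ≈ 0.00108 m

Log law: V(z) ∝ ln(z/z₀). With r = V₁/V₂ = 10.2/12.64 = 0.80696,
r · ln(z₂/z₀) = ln(z₁/z₀) ⇒ ln z₀ = (ln z₁ − r·ln z₂)/(1 − r)
ln z₀ = (2.99573 − 0.80696×5.34711) / 0.19304 = -6.8338
z₀ = exp(-6.8338) = 0.001077 m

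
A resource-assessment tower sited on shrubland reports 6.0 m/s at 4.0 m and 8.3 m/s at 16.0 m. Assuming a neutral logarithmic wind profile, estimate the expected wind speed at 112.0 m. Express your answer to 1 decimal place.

Log law: V ∝ ln(z/z₀). From the pair, with r = V₁/V₂ = 0.72289,
ln z₀ = (ln z₁ − r·ln z₂)/(1 − r) = (1.3863 − 0.72289×2.7726)/0.27711 = -2.2301 → z₀ = 0.1075 m
V₃ = V₁ · ln(z₃/z₀)/ln(z₁/z₀) = 6.0 × 6.9486/3.6164 = 11.5285 m/s

11.5 m/s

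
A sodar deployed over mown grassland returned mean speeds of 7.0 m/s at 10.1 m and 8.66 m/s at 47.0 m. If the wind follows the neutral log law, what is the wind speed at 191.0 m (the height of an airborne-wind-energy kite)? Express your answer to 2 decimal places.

Log law: V ∝ ln(z/z₀). From the pair, with r = V₁/V₂ = 0.80831,
ln z₀ = (ln z₁ − r·ln z₂)/(1 − r) = (2.3125 − 0.80831×3.8501)/0.19169 = -4.1714 → z₀ = 0.01543 m
V₃ = V₁ · ln(z₃/z₀)/ln(z₁/z₀) = 7.0 × 9.4236/6.4839 = 10.1737 m/s

10.17 m/s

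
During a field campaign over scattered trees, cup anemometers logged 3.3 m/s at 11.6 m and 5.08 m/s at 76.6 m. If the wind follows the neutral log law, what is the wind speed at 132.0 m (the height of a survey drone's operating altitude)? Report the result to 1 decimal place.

Log law: V ∝ ln(z/z₀). From the pair, with r = V₁/V₂ = 0.64961,
ln z₀ = (ln z₁ − r·ln z₂)/(1 − r) = (2.4510 − 0.64961×4.3386)/0.35039 = -1.0485 → z₀ = 0.3505 m
V₃ = V₁ · ln(z₃/z₀)/ln(z₁/z₀) = 3.3 × 5.9313/3.4995 = 5.5932 m/s

5.6 m/s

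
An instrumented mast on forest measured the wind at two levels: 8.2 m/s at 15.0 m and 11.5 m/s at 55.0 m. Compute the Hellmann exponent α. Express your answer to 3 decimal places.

α ≈ 0.260

Power law: V₂/V₁ = (z₂/z₁)^α ⇒ α = ln(V₂/V₁) / ln(z₂/z₁)
α = ln(11.5/8.2) / ln(55.0/15.0) = ln(1.4024) / ln(3.6667)
  = 0.33821 / 1.29928 = 0.26031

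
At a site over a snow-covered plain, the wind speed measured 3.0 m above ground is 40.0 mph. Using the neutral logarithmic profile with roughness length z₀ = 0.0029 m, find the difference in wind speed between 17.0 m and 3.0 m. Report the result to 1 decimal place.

10.0 mph

Log law: V₂ = V₁ · ln(z₂/z₀)/ln(z₁/z₀) = 40.0 × 8.6763/6.9417 = 49.9953 mph
ΔV = 49.9953 − 40.0 = 9.9953 mph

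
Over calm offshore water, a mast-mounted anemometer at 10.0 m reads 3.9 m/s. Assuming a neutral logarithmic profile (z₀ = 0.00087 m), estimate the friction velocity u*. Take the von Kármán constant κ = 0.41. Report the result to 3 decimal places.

Log law: V(z) = (u*/κ) · ln(z/z₀) ⇒ u* = κ · V / ln(z/z₀)
u* = 0.41 × 3.9 / ln(10.0/0.00087) = 0.41 × 3.9 / 9.3496
   = 1.5990 / 9.3496 = 0.1710 m/s

u* ≈ 0.171 m/s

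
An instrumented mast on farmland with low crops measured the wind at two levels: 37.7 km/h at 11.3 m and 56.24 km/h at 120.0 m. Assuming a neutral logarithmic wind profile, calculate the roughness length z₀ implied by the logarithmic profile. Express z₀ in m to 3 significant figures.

Log law: V(z) ∝ ln(z/z₀). With r = V₁/V₂ = 37.7/56.24 = 0.67034,
r · ln(z₂/z₀) = ln(z₁/z₀) ⇒ ln z₀ = (ln z₁ − r·ln z₂)/(1 − r)
ln z₀ = (2.42480 − 0.67034×4.78749) / 0.32966 = -2.3796
z₀ = exp(-2.3796) = 0.09259 m

z₀ ≈ 0.0926 m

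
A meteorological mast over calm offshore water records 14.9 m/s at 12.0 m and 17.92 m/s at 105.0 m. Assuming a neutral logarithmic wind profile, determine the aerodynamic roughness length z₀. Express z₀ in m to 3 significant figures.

z₀ ≈ 0.000270 m

Log law: V(z) ∝ ln(z/z₀). With r = V₁/V₂ = 14.9/17.92 = 0.83147,
r · ln(z₂/z₀) = ln(z₁/z₀) ⇒ ln z₀ = (ln z₁ − r·ln z₂)/(1 − r)
ln z₀ = (2.48491 − 0.83147×4.65396) / 0.16853 = -8.2167
z₀ = exp(-8.2167) = 0.0002701 m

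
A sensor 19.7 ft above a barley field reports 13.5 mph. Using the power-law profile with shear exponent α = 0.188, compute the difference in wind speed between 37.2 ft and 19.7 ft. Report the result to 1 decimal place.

Power law: V₂ = V₁ · (z₂/z₁)^α = 13.5 × (1.8883)^0.188 = 15.2137 mph
ΔV = 15.2137 − 13.5 = 1.7137 mph

1.7 mph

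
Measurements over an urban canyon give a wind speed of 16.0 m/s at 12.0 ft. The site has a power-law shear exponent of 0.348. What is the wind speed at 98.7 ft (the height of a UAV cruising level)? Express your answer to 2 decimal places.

Power-law profile: V₂ = V₁ · (z₂/z₁)^α
V₂ = 16.0 × (98.7/12.0)^0.348 = 16.0 × (8.2250)^0.348
    = 16.0 × 2.0819 = 33.3110 m/s

33.31 m/s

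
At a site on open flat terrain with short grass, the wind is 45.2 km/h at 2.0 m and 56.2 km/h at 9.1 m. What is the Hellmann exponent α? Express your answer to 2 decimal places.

Power law: V₂/V₁ = (z₂/z₁)^α ⇒ α = ln(V₂/V₁) / ln(z₂/z₁)
α = ln(56.2/45.2) / ln(9.1/2.0) = ln(1.2434) / ln(4.5500)
  = 0.21782 / 1.51513 = 0.14376

α ≈ 0.14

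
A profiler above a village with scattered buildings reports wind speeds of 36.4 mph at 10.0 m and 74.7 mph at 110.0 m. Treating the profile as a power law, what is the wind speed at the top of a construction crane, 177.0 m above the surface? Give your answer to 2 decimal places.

86.15 mph

First find α: α = ln(V₂/V₁)/ln(z₂/z₁) = ln(74.7/36.4)/ln(110.0/10.0) = 0.71891/2.39790 = 0.2998
Extrapolate from 110.0 m to 177.0 m: V₃ = 74.7 × (177.0/110.0)^0.2998 = 74.7 × 1.1533 = 86.1500 mph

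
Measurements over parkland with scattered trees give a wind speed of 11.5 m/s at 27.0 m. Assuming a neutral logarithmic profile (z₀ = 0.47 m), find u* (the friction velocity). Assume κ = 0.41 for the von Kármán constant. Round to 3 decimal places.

u* ≈ 1.164 m/s

Log law: V(z) = (u*/κ) · ln(z/z₀) ⇒ u* = κ · V / ln(z/z₀)
u* = 0.41 × 11.5 / ln(27.0/0.47) = 0.41 × 11.5 / 4.0509
   = 4.7150 / 4.0509 = 1.1640 m/s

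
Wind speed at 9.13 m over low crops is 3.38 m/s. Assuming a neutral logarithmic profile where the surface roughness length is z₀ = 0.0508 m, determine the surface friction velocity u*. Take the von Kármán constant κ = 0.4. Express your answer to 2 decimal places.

Log law: V(z) = (u*/κ) · ln(z/z₀) ⇒ u* = κ · V / ln(z/z₀)
u* = 0.4 × 3.38 / ln(9.13/0.0508) = 0.4 × 3.38 / 5.1914
   = 1.3520 / 5.1914 = 0.2604 m/s

u* ≈ 0.26 m/s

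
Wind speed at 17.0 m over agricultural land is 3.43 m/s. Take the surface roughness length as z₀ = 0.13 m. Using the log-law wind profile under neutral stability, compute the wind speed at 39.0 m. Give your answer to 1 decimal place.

4.0 m/s

Log law: V(z) ∝ ln(z/z₀), so V₂/V₁ = ln(z₂/z₀) / ln(z₁/z₀).
ln(39.0/0.13) = 5.7038, ln(17.0/0.13) = 4.8734
V₂ = 3.43 × 5.7038/4.8734 = 3.43 × 1.1704 = 4.0144 m/s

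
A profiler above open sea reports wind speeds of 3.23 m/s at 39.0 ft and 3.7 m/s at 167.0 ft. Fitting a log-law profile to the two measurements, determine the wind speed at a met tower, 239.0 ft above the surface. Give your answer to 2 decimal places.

3.82 m/s

Log law: V ∝ ln(z/z₀). From the pair, with r = V₁/V₂ = 0.87297,
ln z₀ = (ln z₁ − r·ln z₂)/(1 − r) = (3.6636 − 0.87297×5.1180)/0.12703 = -6.3318 → z₀ = 0.001779 ft
V₃ = V₁ · ln(z₃/z₀)/ln(z₁/z₀) = 3.23 × 11.8083/9.9954 = 3.8158 m/s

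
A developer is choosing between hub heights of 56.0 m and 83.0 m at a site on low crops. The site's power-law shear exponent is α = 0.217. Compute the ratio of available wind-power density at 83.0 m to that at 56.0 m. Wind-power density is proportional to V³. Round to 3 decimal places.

Speed ratio: V_B/V_A = (z_B/z_A)^α = (83.0/56.0)^0.217 = (1.4821)^0.217 = 1.08914
Power-density ratio: P_B/P_A = (V_B/V_A)³ = (1.08914)³ = 1.29196

1.292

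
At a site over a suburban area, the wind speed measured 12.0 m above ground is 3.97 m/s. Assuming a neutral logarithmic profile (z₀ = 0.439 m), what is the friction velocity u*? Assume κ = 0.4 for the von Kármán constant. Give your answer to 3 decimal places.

Log law: V(z) = (u*/κ) · ln(z/z₀) ⇒ u* = κ · V / ln(z/z₀)
u* = 0.4 × 3.97 / ln(12.0/0.439) = 0.4 × 3.97 / 3.3082
   = 1.5880 / 3.3082 = 0.4800 m/s

u* ≈ 0.480 m/s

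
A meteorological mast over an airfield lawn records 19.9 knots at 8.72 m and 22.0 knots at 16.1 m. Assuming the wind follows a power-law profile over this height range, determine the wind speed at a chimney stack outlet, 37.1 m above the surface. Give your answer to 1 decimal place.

First find α: α = ln(V₂/V₁)/ln(z₂/z₁) = ln(22.0/19.9)/ln(16.1/8.72) = 0.10032/0.61320 = 0.1636
Extrapolate from 16.1 m to 37.1 m: V₃ = 22.0 × (37.1/16.1)^0.1636 = 22.0 × 1.1463 = 25.2196 knots

25.2 knots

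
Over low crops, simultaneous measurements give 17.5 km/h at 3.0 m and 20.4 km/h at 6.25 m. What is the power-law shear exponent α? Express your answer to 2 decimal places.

α ≈ 0.21

Power law: V₂/V₁ = (z₂/z₁)^α ⇒ α = ln(V₂/V₁) / ln(z₂/z₁)
α = ln(20.4/17.5) / ln(6.25/3.0) = ln(1.1657) / ln(2.0833)
  = 0.15333 / 0.73397 = 0.20891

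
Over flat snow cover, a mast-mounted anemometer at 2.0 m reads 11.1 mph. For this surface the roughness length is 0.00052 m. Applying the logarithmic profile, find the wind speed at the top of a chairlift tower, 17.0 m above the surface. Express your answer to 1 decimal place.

14.0 mph

Log law: V(z) ∝ ln(z/z₀), so V₂/V₁ = ln(z₂/z₀) / ln(z₁/z₀).
ln(17.0/0.00052) = 10.3949, ln(2.0/0.00052) = 8.2548
V₂ = 11.1 × 10.3949/8.2548 = 11.1 × 1.2593 = 13.9777 mph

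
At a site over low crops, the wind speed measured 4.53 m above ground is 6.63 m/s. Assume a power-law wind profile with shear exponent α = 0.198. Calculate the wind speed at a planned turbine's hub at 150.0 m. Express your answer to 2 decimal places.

13.26 m/s

Power-law profile: V₂ = V₁ · (z₂/z₁)^α
V₂ = 6.63 × (150.0/4.53)^0.198 = 6.63 × (33.1126)^0.198
    = 6.63 × 1.9997 = 13.2578 m/s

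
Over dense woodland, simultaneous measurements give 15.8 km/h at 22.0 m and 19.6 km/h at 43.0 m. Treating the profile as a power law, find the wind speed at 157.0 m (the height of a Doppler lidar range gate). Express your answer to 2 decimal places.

First find α: α = ln(V₂/V₁)/ln(z₂/z₁) = ln(19.6/15.8)/ln(43.0/22.0) = 0.21552/0.67016 = 0.3216
Extrapolate from 43.0 m to 157.0 m: V₃ = 19.6 × (157.0/43.0)^0.3216 = 19.6 × 1.5166 = 29.7257 km/h

29.73 km/h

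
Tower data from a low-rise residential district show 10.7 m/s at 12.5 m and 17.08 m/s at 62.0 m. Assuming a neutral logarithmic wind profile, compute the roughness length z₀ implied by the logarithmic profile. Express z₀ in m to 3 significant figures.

Log law: V(z) ∝ ln(z/z₀). With r = V₁/V₂ = 10.7/17.08 = 0.62646,
r · ln(z₂/z₀) = ln(z₁/z₀) ⇒ ln z₀ = (ln z₁ − r·ln z₂)/(1 − r)
ln z₀ = (2.52573 − 0.62646×4.12713) / 0.37354 = -0.1600
z₀ = exp(-0.1600) = 0.8521 m

z₀ ≈ 0.852 m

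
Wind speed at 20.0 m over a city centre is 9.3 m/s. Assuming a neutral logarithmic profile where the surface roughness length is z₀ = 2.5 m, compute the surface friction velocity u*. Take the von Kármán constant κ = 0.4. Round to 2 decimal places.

u* ≈ 1.79 m/s

Log law: V(z) = (u*/κ) · ln(z/z₀) ⇒ u* = κ · V / ln(z/z₀)
u* = 0.4 × 9.3 / ln(20.0/2.5) = 0.4 × 9.3 / 2.0794
   = 3.7200 / 2.0794 = 1.7889 m/s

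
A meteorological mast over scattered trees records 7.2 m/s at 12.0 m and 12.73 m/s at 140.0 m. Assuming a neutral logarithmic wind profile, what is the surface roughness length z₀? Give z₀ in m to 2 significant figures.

Log law: V(z) ∝ ln(z/z₀). With r = V₁/V₂ = 7.2/12.73 = 0.56559,
r · ln(z₂/z₀) = ln(z₁/z₀) ⇒ ln z₀ = (ln z₁ − r·ln z₂)/(1 − r)
ln z₀ = (2.48491 − 0.56559×4.94164) / 0.43441 = -0.7137
z₀ = exp(-0.7137) = 0.4898 m

z₀ ≈ 0.49 m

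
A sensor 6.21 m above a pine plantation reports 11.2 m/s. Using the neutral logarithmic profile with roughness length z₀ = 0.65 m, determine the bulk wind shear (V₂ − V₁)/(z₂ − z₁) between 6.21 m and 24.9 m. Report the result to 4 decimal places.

Log law: V₂ = V₁ · ln(z₂/z₀)/ln(z₁/z₀) = 11.2 × 3.6457/2.2569 = 18.0914 m/s
ΔV/Δz = (18.0914 − 11.2)/(24.9 − 6.21) = 6.8914/18.6900 = 0.36872 m/s/m

0.3687 m/s/m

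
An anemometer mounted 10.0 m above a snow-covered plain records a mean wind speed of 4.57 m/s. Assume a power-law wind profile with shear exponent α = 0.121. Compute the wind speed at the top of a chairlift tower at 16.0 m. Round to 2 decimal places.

Power-law profile: V₂ = V₁ · (z₂/z₁)^α
V₂ = 4.57 × (16.0/10.0)^0.121 = 4.57 × (1.6000)^0.121
    = 4.57 × 1.0585 = 4.8374 m/s

4.84 m/s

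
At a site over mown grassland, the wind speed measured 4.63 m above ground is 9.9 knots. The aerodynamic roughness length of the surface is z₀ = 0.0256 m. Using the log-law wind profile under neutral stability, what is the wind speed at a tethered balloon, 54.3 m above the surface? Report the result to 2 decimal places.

14.59 knots

Log law: V(z) ∝ ln(z/z₀), so V₂/V₁ = ln(z₂/z₀) / ln(z₁/z₀).
ln(54.3/0.0256) = 7.6597, ln(4.63/0.0256) = 5.1977
V₂ = 9.9 × 7.6597/5.1977 = 9.9 × 1.4737 = 14.5893 knots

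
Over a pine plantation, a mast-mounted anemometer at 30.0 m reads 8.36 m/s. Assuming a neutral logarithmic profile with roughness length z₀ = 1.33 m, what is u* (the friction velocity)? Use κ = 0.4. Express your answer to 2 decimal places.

u* ≈ 1.07 m/s

Log law: V(z) = (u*/κ) · ln(z/z₀) ⇒ u* = κ · V / ln(z/z₀)
u* = 0.4 × 8.36 / ln(30.0/1.33) = 0.4 × 8.36 / 3.1160
   = 3.3440 / 3.1160 = 1.0732 m/s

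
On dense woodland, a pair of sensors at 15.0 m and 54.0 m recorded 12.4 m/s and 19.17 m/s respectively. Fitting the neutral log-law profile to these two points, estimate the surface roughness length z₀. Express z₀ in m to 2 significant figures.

Log law: V(z) ∝ ln(z/z₀). With r = V₁/V₂ = 12.4/19.17 = 0.64684,
r · ln(z₂/z₀) = ln(z₁/z₀) ⇒ ln z₀ = (ln z₁ − r·ln z₂)/(1 − r)
ln z₀ = (2.70805 − 0.64684×3.98898) / 0.35316 = 0.3619
z₀ = exp(0.3619) = 1.436 m

z₀ ≈ 1.4 m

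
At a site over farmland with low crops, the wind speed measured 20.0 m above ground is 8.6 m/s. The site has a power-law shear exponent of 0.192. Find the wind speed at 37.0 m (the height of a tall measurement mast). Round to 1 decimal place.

9.7 m/s

Power-law profile: V₂ = V₁ · (z₂/z₁)^α
V₂ = 8.6 × (37.0/20.0)^0.192 = 8.6 × (1.8500)^0.192
    = 8.6 × 1.1254 = 9.6782 m/s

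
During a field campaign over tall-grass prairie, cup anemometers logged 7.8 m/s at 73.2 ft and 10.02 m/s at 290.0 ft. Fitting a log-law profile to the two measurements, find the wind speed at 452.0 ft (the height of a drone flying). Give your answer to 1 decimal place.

Log law: V ∝ ln(z/z₀). From the pair, with r = V₁/V₂ = 0.77844,
ln z₀ = (ln z₁ − r·ln z₂)/(1 − r) = (4.2932 − 0.77844×5.6699)/0.22156 = -0.5438 → z₀ = 0.5805 ft
V₃ = V₁ · ln(z₃/z₀)/ln(z₁/z₀) = 7.8 × 6.6575/4.8370 = 10.7357 m/s

10.7 m/s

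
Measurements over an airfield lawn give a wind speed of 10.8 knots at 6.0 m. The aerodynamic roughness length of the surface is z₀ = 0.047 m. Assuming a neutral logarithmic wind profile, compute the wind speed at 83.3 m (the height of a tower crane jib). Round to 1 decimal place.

Log law: V(z) ∝ ln(z/z₀), so V₂/V₁ = ln(z₂/z₀) / ln(z₁/z₀).
ln(83.3/0.047) = 7.4801, ln(6.0/0.047) = 4.8494
V₂ = 10.8 × 7.4801/4.8494 = 10.8 × 1.5425 = 16.6588 knots

16.7 knots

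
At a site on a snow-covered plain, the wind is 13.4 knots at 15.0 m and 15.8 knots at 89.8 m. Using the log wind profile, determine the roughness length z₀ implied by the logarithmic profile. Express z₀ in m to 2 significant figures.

z₀ ≈ 0.00069 m

Log law: V(z) ∝ ln(z/z₀). With r = V₁/V₂ = 13.4/15.8 = 0.84810,
r · ln(z₂/z₀) = ln(z₁/z₀) ⇒ ln z₀ = (ln z₁ − r·ln z₂)/(1 − r)
ln z₀ = (2.70805 − 0.84810×4.49758) / 0.15190 = -7.2835
z₀ = exp(-7.2835) = 0.0006868 m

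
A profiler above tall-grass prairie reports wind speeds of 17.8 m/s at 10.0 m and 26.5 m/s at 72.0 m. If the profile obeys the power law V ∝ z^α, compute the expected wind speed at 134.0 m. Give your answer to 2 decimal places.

30.04 m/s

First find α: α = ln(V₂/V₁)/ln(z₂/z₁) = ln(26.5/17.8)/ln(72.0/10.0) = 0.39795/1.97408 = 0.2016
Extrapolate from 72.0 m to 134.0 m: V₃ = 26.5 × (134.0/72.0)^0.2016 = 26.5 × 1.1334 = 30.0350 m/s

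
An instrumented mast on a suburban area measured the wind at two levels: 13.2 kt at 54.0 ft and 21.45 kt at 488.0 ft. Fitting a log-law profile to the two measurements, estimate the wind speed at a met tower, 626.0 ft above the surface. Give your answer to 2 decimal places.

Log law: V ∝ ln(z/z₀). From the pair, with r = V₁/V₂ = 0.61538,
ln z₀ = (ln z₁ − r·ln z₂)/(1 − r) = (3.9890 − 0.61538×6.1903)/0.38462 = 0.4669 → z₀ = 1.595 ft
V₃ = V₁ · ln(z₃/z₀)/ln(z₁/z₀) = 13.2 × 5.9725/3.5221 = 22.3833 kt

22.38 kt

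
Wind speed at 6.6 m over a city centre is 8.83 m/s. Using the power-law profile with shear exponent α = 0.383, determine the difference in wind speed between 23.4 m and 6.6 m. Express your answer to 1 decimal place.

5.5 m/s

Power law: V₂ = V₁ · (z₂/z₁)^α = 8.83 × (3.5455)^0.383 = 14.3379 m/s
ΔV = 14.3379 − 8.83 = 5.5079 m/s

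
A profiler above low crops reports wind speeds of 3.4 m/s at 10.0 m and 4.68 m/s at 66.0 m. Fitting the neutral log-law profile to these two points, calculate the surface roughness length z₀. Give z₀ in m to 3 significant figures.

Log law: V(z) ∝ ln(z/z₀). With r = V₁/V₂ = 3.4/4.68 = 0.72650,
r · ln(z₂/z₀) = ln(z₁/z₀) ⇒ ln z₀ = (ln z₁ − r·ln z₂)/(1 − r)
ln z₀ = (2.30259 − 0.72650×4.18965) / 0.27350 = -2.7099
z₀ = exp(-2.7099) = 0.06654 m

z₀ ≈ 0.0665 m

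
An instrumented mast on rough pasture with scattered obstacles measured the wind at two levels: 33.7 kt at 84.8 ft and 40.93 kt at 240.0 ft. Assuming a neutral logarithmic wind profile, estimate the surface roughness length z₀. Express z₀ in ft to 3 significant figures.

Log law: V(z) ∝ ln(z/z₀). With r = V₁/V₂ = 33.7/40.93 = 0.82336,
r · ln(z₂/z₀) = ln(z₁/z₀) ⇒ ln z₀ = (ln z₁ − r·ln z₂)/(1 − r)
ln z₀ = (4.44030 − 0.82336×5.48064) / 0.17664 = -0.4089
z₀ = exp(-0.4089) = 0.6644 ft

z₀ ≈ 0.664 ft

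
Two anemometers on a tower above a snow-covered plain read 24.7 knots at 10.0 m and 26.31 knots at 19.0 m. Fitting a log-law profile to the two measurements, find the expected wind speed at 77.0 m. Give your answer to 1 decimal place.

29.8 knots

Log law: V ∝ ln(z/z₀). From the pair, with r = V₁/V₂ = 0.93881,
ln z₀ = (ln z₁ − r·ln z₂)/(1 − r) = (2.3026 − 0.93881×2.9444)/0.06119 = -7.5445 → z₀ = 0.0005290 m
V₃ = V₁ · ln(z₃/z₀)/ln(z₁/z₀) = 24.7 × 11.8883/9.8471 = 29.8201 knots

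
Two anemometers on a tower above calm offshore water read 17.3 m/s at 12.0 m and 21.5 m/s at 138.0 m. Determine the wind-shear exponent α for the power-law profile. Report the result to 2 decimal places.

Power law: V₂/V₁ = (z₂/z₁)^α ⇒ α = ln(V₂/V₁) / ln(z₂/z₁)
α = ln(21.5/17.3) / ln(138.0/12.0) = ln(1.2428) / ln(11.5000)
  = 0.21735 / 2.44235 = 0.08899

α ≈ 0.09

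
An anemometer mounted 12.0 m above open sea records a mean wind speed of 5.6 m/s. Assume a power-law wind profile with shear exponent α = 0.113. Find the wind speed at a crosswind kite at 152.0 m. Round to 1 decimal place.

7.5 m/s

Power-law profile: V₂ = V₁ · (z₂/z₁)^α
V₂ = 5.6 × (152.0/12.0)^0.113 = 5.6 × (12.6667)^0.113
    = 5.6 × 1.3323 = 7.4609 m/s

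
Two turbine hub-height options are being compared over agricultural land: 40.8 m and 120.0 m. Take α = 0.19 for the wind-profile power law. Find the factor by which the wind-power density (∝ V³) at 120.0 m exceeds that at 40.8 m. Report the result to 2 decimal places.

1.85

Speed ratio: V_B/V_A = (z_B/z_A)^α = (120.0/40.8)^0.19 = (2.9412)^0.19 = 1.22749
Power-density ratio: P_B/P_A = (V_B/V_A)³ = (1.22749)³ = 1.84951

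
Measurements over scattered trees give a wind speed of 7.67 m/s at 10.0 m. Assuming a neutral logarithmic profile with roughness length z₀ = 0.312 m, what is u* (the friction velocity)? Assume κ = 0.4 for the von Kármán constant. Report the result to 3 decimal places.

Log law: V(z) = (u*/κ) · ln(z/z₀) ⇒ u* = κ · V / ln(z/z₀)
u* = 0.4 × 7.67 / ln(10.0/0.312) = 0.4 × 7.67 / 3.4673
   = 3.0680 / 3.4673 = 0.8848 m/s

u* ≈ 0.885 m/s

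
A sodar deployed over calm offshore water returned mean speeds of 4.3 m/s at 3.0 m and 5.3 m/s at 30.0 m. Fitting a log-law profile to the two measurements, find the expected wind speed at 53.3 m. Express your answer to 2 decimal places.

Log law: V ∝ ln(z/z₀). From the pair, with r = V₁/V₂ = 0.81132,
ln z₀ = (ln z₁ − r·ln z₂)/(1 − r) = (1.0986 − 0.81132×3.4012)/0.18868 = -8.8025 → z₀ = 0.0001504 m
V₃ = V₁ · ln(z₃/z₀)/ln(z₁/z₀) = 4.3 × 12.7784/9.9011 = 5.5496 m/s

5.55 m/s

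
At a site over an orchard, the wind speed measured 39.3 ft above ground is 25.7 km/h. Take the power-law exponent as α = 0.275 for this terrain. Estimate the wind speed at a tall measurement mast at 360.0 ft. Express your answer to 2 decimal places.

47.26 km/h

Power-law profile: V₂ = V₁ · (z₂/z₁)^α
V₂ = 25.7 × (360.0/39.3)^0.275 = 25.7 × (9.1603)^0.275
    = 25.7 × 1.8388 = 47.2562 km/h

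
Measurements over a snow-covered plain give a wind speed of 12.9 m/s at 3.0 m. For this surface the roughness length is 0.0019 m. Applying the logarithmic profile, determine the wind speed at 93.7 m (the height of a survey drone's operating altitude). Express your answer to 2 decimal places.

Log law: V(z) ∝ ln(z/z₀), so V₂/V₁ = ln(z₂/z₀) / ln(z₁/z₀).
ln(93.7/0.0019) = 10.8060, ln(3.0/0.0019) = 7.3645
V₂ = 12.9 × 10.8060/7.3645 = 12.9 × 1.4673 = 18.9283 m/s

18.93 m/s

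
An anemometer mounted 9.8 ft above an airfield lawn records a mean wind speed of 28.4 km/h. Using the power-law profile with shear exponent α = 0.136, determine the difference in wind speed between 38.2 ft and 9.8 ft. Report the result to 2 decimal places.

5.77 km/h

Power law: V₂ = V₁ · (z₂/z₁)^α = 28.4 × (3.8980)^0.136 = 34.1721 km/h
ΔV = 34.1721 − 28.4 = 5.7721 km/h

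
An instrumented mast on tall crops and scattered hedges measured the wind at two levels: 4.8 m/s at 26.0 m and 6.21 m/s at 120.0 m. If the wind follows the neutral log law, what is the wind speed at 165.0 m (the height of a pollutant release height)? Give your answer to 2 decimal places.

Log law: V ∝ ln(z/z₀). From the pair, with r = V₁/V₂ = 0.77295,
ln z₀ = (ln z₁ − r·ln z₂)/(1 − r) = (3.2581 − 0.77295×4.7875)/0.22705 = -1.9484 → z₀ = 0.1425 m
V₃ = V₁ · ln(z₃/z₀)/ln(z₁/z₀) = 4.8 × 7.0543/5.2065 = 6.5036 m/s

6.50 m/s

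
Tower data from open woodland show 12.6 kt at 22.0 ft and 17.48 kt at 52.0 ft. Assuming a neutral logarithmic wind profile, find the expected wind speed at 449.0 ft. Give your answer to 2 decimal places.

Log law: V ∝ ln(z/z₀). From the pair, with r = V₁/V₂ = 0.72082,
ln z₀ = (ln z₁ − r·ln z₂)/(1 − r) = (3.0910 − 0.72082×3.9512)/0.27918 = 0.8700 → z₀ = 2.387 ft
V₃ = V₁ · ln(z₃/z₀)/ln(z₁/z₀) = 12.6 × 5.2370/2.2210 = 29.7099 kt

29.71 kt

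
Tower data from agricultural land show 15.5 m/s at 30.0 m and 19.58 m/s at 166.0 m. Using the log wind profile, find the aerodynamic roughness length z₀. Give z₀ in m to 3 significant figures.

Log law: V(z) ∝ ln(z/z₀). With r = V₁/V₂ = 15.5/19.58 = 0.79162,
r · ln(z₂/z₀) = ln(z₁/z₀) ⇒ ln z₀ = (ln z₁ − r·ln z₂)/(1 − r)
ln z₀ = (3.40120 − 0.79162×5.11199) / 0.20838 = -3.0981
z₀ = exp(-3.0981) = 0.04513 m

z₀ ≈ 0.0451 m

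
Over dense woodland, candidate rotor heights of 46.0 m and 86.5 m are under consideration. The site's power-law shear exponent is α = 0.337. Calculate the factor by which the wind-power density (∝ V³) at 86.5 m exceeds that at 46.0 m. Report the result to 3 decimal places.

Speed ratio: V_B/V_A = (z_B/z_A)^α = (86.5/46.0)^0.337 = (1.8804)^0.337 = 1.23716
Power-density ratio: P_B/P_A = (V_B/V_A)³ = (1.23716)³ = 1.89354

1.894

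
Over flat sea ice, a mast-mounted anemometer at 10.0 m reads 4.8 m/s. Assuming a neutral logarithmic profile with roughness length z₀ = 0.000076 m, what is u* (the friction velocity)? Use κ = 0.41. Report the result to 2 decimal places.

u* ≈ 0.17 m/s

Log law: V(z) = (u*/κ) · ln(z/z₀) ⇒ u* = κ · V / ln(z/z₀)
u* = 0.41 × 4.8 / ln(10.0/0.000076) = 0.41 × 4.8 / 11.7874
   = 1.9680 / 11.7874 = 0.1670 m/s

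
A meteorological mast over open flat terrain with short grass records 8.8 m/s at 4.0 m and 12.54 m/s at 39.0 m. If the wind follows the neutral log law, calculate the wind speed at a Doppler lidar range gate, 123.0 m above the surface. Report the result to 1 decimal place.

14.4 m/s

Log law: V ∝ ln(z/z₀). From the pair, with r = V₁/V₂ = 0.70175,
ln z₀ = (ln z₁ − r·ln z₂)/(1 − r) = (1.3863 − 0.70175×3.6636)/0.29825 = -3.9720 → z₀ = 0.01884 m
V₃ = V₁ · ln(z₃/z₀)/ln(z₁/z₀) = 8.8 × 8.7842/5.3583 = 14.4264 m/s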